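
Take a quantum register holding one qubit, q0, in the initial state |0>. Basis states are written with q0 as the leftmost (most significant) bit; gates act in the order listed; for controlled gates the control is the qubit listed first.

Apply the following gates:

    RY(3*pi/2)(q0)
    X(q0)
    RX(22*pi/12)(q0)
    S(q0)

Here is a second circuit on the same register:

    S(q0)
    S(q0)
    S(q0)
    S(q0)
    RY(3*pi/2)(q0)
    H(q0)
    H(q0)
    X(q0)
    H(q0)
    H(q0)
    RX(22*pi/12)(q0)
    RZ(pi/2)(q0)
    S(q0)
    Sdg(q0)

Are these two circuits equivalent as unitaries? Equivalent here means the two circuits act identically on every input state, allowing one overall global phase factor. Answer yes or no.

Yes, they are equivalent — the unitaries differ by at most a global phase.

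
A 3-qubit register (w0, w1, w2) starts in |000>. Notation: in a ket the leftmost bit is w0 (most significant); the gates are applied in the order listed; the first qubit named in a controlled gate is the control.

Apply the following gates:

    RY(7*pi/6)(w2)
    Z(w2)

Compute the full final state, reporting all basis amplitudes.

After the circuit, the state carries amplitude -sqrt(6)/4 + sqrt(2)/4 on |000>, -sqrt(6)/4 - sqrt(2)/4 on |001>, and 0 on every other basis state.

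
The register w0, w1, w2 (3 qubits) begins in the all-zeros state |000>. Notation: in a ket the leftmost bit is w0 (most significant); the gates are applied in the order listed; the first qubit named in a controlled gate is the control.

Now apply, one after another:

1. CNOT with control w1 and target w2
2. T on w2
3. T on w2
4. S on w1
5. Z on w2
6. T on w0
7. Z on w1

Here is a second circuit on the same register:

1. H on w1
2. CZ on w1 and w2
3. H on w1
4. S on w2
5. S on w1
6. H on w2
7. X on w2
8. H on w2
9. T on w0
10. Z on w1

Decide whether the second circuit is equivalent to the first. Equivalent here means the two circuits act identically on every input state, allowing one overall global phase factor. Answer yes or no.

No, they are not equivalent — no single phase factor reconciles the two unitaries.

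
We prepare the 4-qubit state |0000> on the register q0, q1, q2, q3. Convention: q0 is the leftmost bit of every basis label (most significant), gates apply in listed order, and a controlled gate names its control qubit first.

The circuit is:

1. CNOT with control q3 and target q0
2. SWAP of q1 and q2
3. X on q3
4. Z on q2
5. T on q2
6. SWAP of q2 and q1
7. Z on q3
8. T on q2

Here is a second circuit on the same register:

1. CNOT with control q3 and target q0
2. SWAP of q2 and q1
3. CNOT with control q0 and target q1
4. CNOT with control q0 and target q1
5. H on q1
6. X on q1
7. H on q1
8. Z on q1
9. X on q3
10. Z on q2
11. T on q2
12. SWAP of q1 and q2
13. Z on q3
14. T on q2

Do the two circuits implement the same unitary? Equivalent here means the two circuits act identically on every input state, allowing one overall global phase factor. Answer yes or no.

Yes — the two circuits implement the same unitary up to a global phase.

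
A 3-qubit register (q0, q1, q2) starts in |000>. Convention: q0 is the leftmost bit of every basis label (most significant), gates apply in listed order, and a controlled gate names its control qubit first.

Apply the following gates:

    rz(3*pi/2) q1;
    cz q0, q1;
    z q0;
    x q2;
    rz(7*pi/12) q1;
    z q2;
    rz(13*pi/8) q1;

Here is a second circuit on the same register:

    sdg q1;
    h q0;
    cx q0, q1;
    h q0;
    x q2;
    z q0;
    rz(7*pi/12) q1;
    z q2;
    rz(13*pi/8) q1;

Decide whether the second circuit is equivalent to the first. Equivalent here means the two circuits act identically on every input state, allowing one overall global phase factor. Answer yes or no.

No, they are not equivalent — no single phase factor reconciles the two unitaries.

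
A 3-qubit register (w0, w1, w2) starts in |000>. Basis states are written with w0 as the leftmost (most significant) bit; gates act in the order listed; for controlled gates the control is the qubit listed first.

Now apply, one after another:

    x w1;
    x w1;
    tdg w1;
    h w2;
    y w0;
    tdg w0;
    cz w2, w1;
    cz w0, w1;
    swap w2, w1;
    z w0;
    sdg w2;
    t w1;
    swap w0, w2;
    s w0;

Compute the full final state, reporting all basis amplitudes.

The final amplitudes are -sqrt(2)*exp(I*pi/4)/2 on |001>, -sqrt(2)*I/2 on |011>, and 0 on every other basis state.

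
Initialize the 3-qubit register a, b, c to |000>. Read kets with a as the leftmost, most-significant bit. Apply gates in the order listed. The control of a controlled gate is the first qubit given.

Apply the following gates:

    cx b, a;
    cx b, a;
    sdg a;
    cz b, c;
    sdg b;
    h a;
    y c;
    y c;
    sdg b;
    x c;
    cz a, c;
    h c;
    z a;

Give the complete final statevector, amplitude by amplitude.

After the circuit, the state carries amplitude 1/2 on |000>, -1/2 on |001>, 0 on |010>, 0 on |011>, 1/2 on |100>, -1/2 on |101>, 0 on |110>, 0 on |111>.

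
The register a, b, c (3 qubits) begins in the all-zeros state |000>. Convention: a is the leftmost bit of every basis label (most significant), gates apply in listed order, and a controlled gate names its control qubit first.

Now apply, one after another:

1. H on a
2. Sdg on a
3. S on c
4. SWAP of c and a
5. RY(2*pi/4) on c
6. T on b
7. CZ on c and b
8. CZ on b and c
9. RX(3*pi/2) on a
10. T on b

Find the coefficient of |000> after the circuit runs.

The final state's coefficient on |000> equals sqrt(2)*(-1 - I)/4.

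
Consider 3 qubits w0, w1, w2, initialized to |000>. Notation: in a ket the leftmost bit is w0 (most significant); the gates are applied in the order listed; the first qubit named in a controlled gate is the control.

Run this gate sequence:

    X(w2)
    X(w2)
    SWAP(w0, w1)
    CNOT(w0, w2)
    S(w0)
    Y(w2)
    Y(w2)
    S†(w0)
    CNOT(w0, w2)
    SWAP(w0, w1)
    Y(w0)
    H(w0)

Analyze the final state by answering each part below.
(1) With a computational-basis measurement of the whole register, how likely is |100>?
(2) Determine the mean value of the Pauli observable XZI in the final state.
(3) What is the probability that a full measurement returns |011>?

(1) A full measurement returns |100> with probability 1/2. Key observation: steps 3-10 multiply out to the identity, so the circuit reduces to the remaining gates.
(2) The expectation value of XZI is -1.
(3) The probability of measuring |011> is 0.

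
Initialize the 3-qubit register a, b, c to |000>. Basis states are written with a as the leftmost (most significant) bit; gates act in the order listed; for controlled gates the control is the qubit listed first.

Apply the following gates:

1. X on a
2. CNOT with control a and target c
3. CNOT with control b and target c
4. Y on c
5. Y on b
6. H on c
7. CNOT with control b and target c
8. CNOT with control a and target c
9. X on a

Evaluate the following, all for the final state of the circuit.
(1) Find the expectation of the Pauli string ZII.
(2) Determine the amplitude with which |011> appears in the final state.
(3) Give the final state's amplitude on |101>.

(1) The observable ZII averages to 1.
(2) The final state's coefficient on |011> equals sqrt(2)/2.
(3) |101> carries amplitude 0 in the final state.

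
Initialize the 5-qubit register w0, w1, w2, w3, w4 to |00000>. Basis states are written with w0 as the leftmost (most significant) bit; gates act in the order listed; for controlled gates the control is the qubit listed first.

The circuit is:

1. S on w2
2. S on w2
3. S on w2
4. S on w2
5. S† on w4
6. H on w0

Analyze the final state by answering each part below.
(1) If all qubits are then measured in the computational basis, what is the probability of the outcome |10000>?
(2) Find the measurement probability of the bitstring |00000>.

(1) The probability of measuring |10000> is 1/2. Key observation: the block from step 1 through step 4 cancels to the identity and can be dropped.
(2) A full measurement returns |00000> with probability 1/2.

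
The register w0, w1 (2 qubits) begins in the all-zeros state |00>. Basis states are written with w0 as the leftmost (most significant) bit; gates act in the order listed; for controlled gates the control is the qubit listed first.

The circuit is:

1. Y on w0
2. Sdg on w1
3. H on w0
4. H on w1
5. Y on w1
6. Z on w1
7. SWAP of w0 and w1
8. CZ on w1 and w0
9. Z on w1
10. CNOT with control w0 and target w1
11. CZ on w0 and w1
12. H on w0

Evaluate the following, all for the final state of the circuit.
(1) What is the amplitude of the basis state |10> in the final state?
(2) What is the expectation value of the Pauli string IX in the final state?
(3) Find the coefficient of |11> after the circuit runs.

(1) The amplitude on |10> is sqrt(2)/2.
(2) The expectation value of IX is 1.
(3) The final state's coefficient on |11> equals sqrt(2)/2.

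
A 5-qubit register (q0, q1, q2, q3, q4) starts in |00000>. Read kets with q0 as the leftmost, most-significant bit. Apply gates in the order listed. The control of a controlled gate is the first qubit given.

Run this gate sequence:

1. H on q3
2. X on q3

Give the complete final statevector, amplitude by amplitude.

The resulting statevector has amplitude sqrt(2)/2 on |00000>, sqrt(2)/2 on |00010>, and 0 on every other basis state.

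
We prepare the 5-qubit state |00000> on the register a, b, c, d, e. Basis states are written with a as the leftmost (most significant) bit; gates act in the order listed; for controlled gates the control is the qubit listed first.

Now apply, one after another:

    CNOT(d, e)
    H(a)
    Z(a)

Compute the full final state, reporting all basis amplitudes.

After the circuit, the state carries amplitude sqrt(2)/2 on |00000>, -sqrt(2)/2 on |10000>, and 0 on every other basis state.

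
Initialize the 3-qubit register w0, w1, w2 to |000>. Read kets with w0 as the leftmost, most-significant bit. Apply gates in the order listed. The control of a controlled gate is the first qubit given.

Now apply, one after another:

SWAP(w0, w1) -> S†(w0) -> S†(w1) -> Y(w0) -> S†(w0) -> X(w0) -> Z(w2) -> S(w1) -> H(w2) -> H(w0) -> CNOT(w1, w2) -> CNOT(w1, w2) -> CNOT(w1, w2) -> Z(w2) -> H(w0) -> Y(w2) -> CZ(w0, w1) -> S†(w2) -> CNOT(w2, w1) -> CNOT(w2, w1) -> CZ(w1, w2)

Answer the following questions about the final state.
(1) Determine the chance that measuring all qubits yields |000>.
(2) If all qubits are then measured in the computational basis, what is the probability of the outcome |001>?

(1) A full measurement returns |000> with probability 1/2.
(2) The probability of measuring |001> is 1/2.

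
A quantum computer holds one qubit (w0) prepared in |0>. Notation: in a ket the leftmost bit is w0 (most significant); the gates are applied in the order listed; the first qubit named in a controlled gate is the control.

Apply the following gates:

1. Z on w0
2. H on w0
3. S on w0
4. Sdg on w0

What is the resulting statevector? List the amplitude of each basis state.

The resulting statevector has amplitude sqrt(2)/2 on |0>, sqrt(2)/2 on |1>. Key observation: gates 3-4 undo each other exactly, leaving only the rest of the circuit to track.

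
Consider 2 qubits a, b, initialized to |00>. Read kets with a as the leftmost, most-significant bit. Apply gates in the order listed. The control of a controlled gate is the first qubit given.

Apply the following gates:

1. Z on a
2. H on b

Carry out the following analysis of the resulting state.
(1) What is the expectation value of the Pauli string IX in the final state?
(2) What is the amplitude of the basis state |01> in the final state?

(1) The expectation value of IX is 1.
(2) The final state's coefficient on |01> equals sqrt(2)/2.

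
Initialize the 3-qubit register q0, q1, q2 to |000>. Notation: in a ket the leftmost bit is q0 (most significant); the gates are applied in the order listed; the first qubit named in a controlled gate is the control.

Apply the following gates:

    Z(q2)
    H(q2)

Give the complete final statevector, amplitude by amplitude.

After the circuit, the state carries amplitude sqrt(2)/2 on |000>, sqrt(2)/2 on |001>, and 0 on every other basis state.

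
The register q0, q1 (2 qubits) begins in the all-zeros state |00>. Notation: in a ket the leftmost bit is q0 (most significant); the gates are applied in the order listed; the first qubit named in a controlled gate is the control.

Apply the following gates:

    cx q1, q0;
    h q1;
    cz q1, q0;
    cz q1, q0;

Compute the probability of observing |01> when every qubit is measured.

A full measurement returns |01> with probability 1/2. Key observation: gates 3-4 undo each other exactly, leaving only the rest of the circuit to track.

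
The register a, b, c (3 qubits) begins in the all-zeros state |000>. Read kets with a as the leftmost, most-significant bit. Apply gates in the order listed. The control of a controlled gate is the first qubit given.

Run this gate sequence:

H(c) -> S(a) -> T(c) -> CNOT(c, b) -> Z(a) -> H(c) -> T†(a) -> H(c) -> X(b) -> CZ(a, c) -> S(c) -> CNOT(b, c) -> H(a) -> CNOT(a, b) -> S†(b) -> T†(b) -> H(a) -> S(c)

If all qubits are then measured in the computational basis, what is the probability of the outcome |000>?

The probability of measuring |000> is 0.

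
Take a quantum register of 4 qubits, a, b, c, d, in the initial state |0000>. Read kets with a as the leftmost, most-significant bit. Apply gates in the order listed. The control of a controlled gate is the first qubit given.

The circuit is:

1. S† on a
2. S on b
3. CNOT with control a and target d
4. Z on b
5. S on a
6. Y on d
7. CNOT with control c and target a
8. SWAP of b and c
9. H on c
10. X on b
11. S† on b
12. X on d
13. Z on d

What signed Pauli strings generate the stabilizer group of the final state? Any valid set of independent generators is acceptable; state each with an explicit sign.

The final state is stabilized by the group generated by +IIXI, +ZIII, -IZII, +IIIZ; other independent generating sets are equally valid.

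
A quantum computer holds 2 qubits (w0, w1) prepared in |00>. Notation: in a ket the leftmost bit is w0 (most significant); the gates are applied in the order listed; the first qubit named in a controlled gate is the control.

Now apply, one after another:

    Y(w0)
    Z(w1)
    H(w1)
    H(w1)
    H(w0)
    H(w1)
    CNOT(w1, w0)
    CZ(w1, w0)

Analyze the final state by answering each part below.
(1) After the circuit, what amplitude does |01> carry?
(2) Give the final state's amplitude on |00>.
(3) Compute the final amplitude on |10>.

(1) The amplitude on |01> is -I/2. Key observation: gates 3-4 undo each other exactly, leaving only the rest of the circuit to track.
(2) The final state's coefficient on |00> equals I/2.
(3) The amplitude on |10> is -I/2.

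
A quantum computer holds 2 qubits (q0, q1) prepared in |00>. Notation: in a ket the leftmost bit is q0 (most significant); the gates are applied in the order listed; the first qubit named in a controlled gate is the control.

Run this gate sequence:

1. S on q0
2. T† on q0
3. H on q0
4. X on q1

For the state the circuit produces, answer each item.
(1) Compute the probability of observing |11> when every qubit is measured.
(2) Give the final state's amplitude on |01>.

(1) The probability of measuring |11> is 1/2.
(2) |01> carries amplitude sqrt(2)/2 in the final state.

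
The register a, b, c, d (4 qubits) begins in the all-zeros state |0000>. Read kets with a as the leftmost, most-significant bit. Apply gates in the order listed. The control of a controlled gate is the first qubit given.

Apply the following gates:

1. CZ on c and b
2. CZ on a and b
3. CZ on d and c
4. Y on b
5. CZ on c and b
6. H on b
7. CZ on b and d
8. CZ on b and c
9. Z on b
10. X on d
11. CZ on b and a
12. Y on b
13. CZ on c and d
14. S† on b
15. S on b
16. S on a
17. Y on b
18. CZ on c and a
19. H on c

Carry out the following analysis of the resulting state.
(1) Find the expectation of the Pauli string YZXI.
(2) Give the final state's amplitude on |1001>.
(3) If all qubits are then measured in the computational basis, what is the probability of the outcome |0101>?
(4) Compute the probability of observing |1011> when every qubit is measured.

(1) In the final state, YZXI has expectation 0.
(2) The amplitude on |1001> is 0.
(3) Outcome |0101> occurs with probability 1/4.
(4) The probability of measuring |1011> is 0.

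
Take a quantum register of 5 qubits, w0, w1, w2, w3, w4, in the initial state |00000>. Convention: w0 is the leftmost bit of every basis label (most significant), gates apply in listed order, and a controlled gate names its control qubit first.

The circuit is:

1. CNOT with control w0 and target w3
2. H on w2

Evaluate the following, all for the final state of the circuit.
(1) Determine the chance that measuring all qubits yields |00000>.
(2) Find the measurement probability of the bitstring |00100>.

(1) The probability of measuring |00000> is 1/2.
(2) A full measurement returns |00100> with probability 1/2.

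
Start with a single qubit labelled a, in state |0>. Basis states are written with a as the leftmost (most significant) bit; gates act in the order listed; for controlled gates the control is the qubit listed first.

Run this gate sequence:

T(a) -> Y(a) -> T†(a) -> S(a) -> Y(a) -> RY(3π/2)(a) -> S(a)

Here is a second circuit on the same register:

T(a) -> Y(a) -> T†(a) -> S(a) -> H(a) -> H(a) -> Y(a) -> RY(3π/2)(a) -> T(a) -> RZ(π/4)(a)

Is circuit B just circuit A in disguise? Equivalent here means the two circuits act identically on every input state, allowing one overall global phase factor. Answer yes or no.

Yes, they are equivalent — the unitaries differ by at most a global phase.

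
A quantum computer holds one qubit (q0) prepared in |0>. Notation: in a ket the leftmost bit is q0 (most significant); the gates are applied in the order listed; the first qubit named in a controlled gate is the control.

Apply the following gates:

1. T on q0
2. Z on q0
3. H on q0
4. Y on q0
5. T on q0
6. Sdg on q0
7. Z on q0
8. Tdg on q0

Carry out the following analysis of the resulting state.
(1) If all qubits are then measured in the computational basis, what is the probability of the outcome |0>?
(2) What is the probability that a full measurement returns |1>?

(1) A full measurement returns |0> with probability 1/2.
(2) A full measurement returns |1> with probability 1/2.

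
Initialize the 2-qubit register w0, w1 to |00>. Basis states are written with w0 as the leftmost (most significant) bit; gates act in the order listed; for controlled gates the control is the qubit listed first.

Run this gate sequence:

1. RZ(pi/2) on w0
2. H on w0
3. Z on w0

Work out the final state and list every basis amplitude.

The resulting statevector has amplitude -sqrt(2)*exp(3*I*pi/4)/2 on |00>, 0 on |01>, sqrt(2)*exp(3*I*pi/4)/2 on |10>, 0 on |11>.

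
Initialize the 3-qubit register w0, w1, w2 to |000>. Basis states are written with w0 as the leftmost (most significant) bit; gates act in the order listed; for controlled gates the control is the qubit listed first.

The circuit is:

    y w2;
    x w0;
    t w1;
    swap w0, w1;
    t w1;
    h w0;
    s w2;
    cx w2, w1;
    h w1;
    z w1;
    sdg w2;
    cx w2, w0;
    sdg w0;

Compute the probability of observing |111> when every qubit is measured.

A full measurement returns |111> with probability 1/4.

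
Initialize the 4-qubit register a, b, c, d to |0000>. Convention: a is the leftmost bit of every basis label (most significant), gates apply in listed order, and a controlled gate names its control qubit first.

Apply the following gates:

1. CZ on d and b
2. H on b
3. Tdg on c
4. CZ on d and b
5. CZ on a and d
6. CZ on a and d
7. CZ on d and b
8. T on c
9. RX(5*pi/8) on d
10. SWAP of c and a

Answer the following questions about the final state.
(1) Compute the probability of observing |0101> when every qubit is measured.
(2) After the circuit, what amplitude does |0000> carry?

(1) A full measurement returns |0101> with probability sqrt(2 - sqrt(2))/8 + 1/4. Key observation: gates 3-8 undo each other exactly, leaving only the rest of the circuit to track.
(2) The amplitude on |0000> is sqrt(2)*cos(5*pi/16)/2.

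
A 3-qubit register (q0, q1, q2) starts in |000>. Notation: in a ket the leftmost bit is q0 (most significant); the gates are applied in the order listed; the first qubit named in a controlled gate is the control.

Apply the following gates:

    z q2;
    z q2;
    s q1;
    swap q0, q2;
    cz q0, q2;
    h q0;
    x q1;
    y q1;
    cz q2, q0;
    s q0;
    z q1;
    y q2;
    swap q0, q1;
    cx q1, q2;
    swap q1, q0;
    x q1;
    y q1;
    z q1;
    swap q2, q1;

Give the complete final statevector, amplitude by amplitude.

The final amplitudes are -sqrt(2)*I/2 on |010>, sqrt(2)/2 on |100>, and 0 on every other basis state.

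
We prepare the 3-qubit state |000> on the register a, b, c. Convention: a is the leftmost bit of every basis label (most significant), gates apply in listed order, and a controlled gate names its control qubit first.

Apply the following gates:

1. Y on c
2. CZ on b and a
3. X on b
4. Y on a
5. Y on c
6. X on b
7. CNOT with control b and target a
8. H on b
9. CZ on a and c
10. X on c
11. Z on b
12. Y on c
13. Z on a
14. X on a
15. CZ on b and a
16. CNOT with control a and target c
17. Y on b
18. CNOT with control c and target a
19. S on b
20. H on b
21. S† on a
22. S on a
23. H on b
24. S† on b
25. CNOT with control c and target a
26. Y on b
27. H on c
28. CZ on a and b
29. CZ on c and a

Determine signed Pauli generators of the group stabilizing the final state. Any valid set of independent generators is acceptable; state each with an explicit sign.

The stabilizer group can be generated by -IXI, +IIX, +ZII, among other valid generating sets. Key observation: steps 18-25 multiply out to the identity, so the circuit reduces to the remaining gates.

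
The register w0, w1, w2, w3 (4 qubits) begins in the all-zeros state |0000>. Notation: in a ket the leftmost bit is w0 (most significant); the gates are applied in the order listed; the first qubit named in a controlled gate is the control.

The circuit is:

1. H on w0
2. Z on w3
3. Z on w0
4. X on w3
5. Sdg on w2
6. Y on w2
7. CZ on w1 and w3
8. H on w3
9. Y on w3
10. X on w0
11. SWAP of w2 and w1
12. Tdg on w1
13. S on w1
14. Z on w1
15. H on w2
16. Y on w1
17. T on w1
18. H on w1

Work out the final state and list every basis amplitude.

The resulting statevector has amplitude exp(3*I*pi/4)/4 on |0000>, exp(3*I*pi/4)/4 on |0001>, exp(3*I*pi/4)/4 on |0010>, exp(3*I*pi/4)/4 on |0011>, exp(3*I*pi/4)/4 on |0100>, exp(3*I*pi/4)/4 on |0101>, exp(3*I*pi/4)/4 on |0110>, exp(3*I*pi/4)/4 on |0111>, -exp(3*I*pi/4)/4 on |1000>, -exp(3*I*pi/4)/4 on |1001>, -exp(3*I*pi/4)/4 on |1010>, -exp(3*I*pi/4)/4 on |1011>, -exp(3*I*pi/4)/4 on |1100>, -exp(3*I*pi/4)/4 on |1101>, -exp(3*I*pi/4)/4 on |1110>, -exp(3*I*pi/4)/4 on |1111>.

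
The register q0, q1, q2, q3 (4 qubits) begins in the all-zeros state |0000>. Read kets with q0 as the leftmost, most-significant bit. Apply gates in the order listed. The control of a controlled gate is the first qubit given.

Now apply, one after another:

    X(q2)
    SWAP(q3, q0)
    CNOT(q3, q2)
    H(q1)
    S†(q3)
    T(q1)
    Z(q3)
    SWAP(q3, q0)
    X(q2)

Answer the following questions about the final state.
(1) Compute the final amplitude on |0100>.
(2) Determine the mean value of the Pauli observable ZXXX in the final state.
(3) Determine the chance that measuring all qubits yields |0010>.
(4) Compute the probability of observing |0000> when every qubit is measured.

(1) |0100> carries amplitude sqrt(2)*exp(I*pi/4)/2 in the final state.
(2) In the final state, ZXXX has expectation 0.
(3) The probability of measuring |0010> is 0.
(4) Outcome |0000> occurs with probability 1/2.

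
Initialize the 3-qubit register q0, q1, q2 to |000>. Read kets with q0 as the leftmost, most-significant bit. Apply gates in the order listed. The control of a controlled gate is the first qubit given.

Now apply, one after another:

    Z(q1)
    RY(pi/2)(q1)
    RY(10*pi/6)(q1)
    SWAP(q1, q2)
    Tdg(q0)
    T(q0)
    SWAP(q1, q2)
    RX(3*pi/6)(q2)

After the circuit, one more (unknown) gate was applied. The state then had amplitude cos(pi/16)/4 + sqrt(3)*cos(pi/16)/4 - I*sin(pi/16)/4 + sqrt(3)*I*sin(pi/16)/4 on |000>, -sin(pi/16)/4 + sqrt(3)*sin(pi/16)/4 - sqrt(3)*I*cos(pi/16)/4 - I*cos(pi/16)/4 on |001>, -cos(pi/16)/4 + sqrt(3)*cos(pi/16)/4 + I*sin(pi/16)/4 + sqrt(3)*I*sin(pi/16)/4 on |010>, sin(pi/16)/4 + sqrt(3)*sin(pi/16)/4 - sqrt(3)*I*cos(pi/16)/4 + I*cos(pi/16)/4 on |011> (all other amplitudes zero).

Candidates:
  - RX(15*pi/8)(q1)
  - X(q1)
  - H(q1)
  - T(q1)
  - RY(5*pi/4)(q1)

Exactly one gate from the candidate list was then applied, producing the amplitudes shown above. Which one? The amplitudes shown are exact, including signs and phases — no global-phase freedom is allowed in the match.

It was RX(15*pi/8)(q1) that produced the state shown. Key observation: steps 4-7 multiply out to the identity, so the circuit reduces to the remaining gates.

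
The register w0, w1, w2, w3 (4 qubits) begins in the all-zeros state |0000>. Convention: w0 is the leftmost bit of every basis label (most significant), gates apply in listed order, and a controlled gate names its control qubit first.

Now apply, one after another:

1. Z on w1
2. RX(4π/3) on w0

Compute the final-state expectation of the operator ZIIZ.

The expectation value of ZIIZ is -1/2.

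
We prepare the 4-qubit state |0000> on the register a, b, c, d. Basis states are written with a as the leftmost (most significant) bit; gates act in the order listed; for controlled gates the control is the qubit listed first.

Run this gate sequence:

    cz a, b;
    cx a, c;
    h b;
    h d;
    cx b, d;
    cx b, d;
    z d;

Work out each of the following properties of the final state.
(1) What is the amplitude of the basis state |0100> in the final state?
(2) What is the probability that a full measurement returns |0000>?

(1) |0100> carries amplitude 1/2 in the final state.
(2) Outcome |0000> occurs with probability 1/4.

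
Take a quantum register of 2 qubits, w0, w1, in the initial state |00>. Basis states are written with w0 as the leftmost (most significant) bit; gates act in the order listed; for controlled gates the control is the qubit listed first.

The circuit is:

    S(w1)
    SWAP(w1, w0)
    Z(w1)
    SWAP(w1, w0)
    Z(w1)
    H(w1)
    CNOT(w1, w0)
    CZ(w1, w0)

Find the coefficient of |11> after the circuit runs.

The amplitude on |11> is -sqrt(2)/2.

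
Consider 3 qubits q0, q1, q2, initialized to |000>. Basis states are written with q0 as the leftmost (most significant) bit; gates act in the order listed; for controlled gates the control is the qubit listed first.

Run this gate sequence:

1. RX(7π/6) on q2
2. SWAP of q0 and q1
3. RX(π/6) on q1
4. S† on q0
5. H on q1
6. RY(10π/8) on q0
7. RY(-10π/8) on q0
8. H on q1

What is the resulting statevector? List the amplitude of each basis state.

The resulting statevector has amplitude -1/4 on |000>, I*(-2 - sqrt(3))/4 on |001>, I*(2 - sqrt(3))/4 on |010>, -1/4 on |011>, 0 on |100>, 0 on |101>, 0 on |110>, 0 on |111>. Key observation: gates 5-8 undo each other exactly, leaving only the rest of the circuit to track.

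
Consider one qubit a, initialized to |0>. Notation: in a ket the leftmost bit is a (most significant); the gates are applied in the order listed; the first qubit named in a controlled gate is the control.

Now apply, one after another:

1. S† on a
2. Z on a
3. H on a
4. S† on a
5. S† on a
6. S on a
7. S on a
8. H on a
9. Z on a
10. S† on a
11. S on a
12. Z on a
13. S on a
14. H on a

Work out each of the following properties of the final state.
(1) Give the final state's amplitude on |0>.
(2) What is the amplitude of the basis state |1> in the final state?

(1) |0> carries amplitude sqrt(2)/2 in the final state. Key observation: steps 2-9 multiply out to the identity, so the circuit reduces to the remaining gates.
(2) The amplitude on |1> is sqrt(2)/2.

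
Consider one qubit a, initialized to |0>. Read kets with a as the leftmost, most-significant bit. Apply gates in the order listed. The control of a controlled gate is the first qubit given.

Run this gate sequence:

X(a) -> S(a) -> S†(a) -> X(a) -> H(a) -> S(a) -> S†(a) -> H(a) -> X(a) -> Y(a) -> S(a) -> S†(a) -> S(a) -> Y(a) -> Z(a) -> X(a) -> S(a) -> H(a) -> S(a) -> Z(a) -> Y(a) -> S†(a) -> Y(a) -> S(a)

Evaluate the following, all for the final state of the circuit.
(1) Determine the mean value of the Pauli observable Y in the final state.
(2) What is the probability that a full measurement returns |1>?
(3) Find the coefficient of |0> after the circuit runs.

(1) The observable Y averages to 1. Key observation: the block from step 4 through step 9 cancels to the identity and can be dropped.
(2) A full measurement returns |1> with probability 1/2.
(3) |0> carries amplitude sqrt(2)*I/2 in the final state.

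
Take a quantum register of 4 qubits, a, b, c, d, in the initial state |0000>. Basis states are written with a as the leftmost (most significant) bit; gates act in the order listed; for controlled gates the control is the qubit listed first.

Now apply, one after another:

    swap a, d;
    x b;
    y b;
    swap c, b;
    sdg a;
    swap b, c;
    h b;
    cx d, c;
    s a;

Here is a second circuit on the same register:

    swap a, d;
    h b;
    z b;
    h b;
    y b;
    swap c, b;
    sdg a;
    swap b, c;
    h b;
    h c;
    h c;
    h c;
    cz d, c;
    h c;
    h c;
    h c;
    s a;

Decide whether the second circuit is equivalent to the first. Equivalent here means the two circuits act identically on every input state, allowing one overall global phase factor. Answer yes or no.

Yes: on every input state the two circuits agree up to one overall phase factor.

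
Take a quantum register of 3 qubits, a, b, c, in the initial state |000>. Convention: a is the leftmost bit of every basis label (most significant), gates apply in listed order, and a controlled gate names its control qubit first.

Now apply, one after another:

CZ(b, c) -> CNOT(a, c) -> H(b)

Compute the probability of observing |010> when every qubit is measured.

Outcome |010> occurs with probability 1/2.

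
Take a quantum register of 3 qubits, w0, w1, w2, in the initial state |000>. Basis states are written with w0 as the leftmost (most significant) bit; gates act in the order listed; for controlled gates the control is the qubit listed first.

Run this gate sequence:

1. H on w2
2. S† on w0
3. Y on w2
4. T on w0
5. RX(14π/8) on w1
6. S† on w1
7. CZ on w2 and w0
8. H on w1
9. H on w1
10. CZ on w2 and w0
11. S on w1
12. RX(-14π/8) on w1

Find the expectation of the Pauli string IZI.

In the final state, IZI has expectation 1. Key observation: gates 5-12 undo each other exactly, leaving only the rest of the circuit to track.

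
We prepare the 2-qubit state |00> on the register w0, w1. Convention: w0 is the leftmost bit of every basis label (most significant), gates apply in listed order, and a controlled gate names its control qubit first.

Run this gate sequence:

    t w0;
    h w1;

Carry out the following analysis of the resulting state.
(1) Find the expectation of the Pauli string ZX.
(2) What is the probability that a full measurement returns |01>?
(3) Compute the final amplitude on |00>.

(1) The expectation value of ZX is 1.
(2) A full measurement returns |01> with probability 1/2.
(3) |00> carries amplitude sqrt(2)/2 in the final state.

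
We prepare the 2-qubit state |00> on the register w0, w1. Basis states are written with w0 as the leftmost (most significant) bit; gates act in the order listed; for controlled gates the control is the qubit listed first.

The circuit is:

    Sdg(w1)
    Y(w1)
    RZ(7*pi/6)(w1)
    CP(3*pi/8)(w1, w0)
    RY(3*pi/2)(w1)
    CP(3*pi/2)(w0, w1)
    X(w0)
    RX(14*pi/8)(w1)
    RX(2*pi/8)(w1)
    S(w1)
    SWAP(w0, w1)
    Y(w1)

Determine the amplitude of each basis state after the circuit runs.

The final amplitudes are sqrt(2)*exp(7*I*pi/12)/2 on |00>, 0 on |01>, -sqrt(2)*exp(I*pi/12)/2 on |10>, 0 on |11>.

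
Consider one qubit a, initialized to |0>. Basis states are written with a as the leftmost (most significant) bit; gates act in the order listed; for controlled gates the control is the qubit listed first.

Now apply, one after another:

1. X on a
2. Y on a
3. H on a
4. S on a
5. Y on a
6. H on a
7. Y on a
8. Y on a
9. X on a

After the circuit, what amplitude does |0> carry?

The final state's coefficient on |0> equals -1/2 - I/2.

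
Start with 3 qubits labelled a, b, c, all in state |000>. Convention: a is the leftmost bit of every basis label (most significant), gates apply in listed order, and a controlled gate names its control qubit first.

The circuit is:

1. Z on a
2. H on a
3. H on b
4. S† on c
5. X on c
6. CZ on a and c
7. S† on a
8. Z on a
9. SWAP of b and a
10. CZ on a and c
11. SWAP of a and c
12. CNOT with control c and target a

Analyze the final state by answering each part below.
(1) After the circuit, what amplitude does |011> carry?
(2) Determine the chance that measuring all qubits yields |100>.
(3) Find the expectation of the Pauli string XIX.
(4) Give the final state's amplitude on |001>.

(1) |011> carries amplitude I/2 in the final state.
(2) Outcome |100> occurs with probability 1/4.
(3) The observable XIX averages to -1.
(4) |001> carries amplitude -1/2 in the final state.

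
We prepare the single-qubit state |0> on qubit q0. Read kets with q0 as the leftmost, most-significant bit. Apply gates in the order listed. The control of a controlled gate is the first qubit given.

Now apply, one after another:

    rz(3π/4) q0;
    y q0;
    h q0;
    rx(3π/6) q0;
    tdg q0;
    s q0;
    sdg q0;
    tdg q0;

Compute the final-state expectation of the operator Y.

The observable Y averages to 1.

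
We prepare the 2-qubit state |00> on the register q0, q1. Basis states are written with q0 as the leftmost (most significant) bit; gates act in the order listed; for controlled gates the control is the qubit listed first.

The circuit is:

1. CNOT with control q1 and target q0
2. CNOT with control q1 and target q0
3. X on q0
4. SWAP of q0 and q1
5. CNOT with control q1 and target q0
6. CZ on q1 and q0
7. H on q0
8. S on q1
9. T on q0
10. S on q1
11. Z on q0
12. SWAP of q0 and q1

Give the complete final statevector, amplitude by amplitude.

The resulting statevector has amplitude 0 on |00>, 0 on |01>, sqrt(2)/2 on |10>, sqrt(2)*exp(I*pi/4)/2 on |11>.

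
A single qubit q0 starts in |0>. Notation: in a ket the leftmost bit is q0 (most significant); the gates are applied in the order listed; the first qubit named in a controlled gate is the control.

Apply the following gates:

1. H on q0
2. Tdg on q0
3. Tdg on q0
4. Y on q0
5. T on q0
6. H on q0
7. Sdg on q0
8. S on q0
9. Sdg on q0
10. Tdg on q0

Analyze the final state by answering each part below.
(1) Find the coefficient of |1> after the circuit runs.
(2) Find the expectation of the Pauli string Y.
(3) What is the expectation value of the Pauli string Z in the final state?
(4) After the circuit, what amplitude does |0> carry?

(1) The final state's coefficient on |1> equals -1/2 + exp(I*pi/4)/2.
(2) The expectation value of Y is -1/2.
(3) The observable Z averages to sqrt(2)/2.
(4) The final state's coefficient on |0> equals -1/2 + exp(3*I*pi/4)/2.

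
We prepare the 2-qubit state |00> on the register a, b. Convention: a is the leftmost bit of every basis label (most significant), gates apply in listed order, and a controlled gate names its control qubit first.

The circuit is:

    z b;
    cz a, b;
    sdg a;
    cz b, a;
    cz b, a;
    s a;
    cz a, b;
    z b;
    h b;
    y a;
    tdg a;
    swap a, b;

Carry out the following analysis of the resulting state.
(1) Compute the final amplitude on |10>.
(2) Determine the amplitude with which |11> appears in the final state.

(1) The final state's coefficient on |10> equals 0. Key observation: the block from step 4 through step 5 cancels to the identity and can be dropped.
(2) The amplitude on |11> is sqrt(2)*exp(I*pi/4)/2.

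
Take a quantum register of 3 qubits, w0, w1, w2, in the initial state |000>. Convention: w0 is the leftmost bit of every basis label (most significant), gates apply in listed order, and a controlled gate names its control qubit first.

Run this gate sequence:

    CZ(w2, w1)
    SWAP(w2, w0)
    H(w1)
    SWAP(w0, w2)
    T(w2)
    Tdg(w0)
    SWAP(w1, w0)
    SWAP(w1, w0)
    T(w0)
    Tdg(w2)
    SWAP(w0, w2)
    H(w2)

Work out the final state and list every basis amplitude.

After the circuit, the state carries amplitude 1/2 on |000>, 1/2 on |001>, 1/2 on |010>, 1/2 on |011>, 0 on |100>, 0 on |101>, 0 on |110>, 0 on |111>. Key observation: the block from step 4 through step 11 cancels to the identity and can be dropped.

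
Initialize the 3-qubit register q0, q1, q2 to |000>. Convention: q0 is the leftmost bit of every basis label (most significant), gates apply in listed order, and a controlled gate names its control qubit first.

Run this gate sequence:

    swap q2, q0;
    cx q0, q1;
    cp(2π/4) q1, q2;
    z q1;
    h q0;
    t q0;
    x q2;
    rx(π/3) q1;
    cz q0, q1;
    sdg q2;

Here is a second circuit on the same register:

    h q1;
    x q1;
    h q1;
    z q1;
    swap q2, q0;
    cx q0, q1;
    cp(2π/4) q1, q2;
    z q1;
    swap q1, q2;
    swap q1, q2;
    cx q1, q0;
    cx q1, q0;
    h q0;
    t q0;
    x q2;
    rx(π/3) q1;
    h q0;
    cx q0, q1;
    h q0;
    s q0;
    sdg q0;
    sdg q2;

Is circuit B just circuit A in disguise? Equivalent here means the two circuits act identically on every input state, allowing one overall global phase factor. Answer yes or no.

No — the two circuits implement different unitaries, even allowing a global phase.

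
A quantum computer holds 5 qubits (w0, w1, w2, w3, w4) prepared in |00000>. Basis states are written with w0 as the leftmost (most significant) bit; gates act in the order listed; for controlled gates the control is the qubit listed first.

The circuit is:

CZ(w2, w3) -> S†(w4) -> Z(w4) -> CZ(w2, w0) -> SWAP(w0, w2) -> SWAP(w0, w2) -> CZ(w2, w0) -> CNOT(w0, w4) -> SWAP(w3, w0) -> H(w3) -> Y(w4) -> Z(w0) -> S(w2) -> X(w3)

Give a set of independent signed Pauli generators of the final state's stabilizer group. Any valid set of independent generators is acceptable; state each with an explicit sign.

The final state is stabilized by the group generated by +IIIXI, +ZIIII, +IZIII, +IIZII, -IIIIZ; other independent generating sets are equally valid. Key observation: steps 4-7 multiply out to the identity, so the circuit reduces to the remaining gates.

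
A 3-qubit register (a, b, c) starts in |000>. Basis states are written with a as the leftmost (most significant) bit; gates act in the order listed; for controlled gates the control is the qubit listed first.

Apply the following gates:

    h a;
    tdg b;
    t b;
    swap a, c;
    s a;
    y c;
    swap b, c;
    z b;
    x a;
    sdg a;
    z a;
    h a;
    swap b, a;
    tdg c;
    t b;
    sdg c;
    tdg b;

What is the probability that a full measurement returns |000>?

A full measurement returns |000> with probability 1/4.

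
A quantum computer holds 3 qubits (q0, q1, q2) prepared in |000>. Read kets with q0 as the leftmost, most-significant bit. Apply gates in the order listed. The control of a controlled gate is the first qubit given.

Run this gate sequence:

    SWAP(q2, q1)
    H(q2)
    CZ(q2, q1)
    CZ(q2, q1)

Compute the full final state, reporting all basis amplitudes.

The resulting statevector has amplitude sqrt(2)/2 on |000>, sqrt(2)/2 on |001>, and 0 on every other basis state.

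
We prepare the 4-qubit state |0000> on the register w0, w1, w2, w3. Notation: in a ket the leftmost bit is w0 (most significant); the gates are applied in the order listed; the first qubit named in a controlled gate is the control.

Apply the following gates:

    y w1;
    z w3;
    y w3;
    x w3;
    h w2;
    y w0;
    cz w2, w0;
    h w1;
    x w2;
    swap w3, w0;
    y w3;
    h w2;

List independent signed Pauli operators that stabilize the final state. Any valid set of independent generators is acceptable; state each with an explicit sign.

One valid set of independent stabilizer generators is -IXII, +ZIII, -IIZI, +IIIZ (any independent generating set of the same group is equally correct).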